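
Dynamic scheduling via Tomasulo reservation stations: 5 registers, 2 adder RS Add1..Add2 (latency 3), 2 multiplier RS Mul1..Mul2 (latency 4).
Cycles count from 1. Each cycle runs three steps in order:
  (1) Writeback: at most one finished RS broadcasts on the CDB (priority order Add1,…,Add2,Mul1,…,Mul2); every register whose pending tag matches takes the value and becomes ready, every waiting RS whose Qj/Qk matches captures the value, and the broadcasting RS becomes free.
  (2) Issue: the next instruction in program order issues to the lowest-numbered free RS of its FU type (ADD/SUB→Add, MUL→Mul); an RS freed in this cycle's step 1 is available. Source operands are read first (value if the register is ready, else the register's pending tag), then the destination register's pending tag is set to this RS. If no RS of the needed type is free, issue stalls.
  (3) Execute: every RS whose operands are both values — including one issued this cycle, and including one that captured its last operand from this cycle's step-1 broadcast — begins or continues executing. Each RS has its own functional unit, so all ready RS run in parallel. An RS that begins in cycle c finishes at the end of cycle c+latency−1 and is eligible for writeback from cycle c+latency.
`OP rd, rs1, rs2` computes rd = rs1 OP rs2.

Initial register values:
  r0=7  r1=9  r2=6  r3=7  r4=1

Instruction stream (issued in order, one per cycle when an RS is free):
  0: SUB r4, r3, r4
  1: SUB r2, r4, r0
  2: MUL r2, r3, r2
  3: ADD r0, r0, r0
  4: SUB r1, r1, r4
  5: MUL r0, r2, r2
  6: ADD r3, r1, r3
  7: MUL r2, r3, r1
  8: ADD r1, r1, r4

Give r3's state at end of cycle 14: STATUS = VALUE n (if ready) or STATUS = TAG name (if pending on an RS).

c1: issue SUB r4<-Add1 | r0:7,r1:9,r2:6,r3:7,r4:Add1
c2: issue SUB r2<-Add2 | r0:7,r1:9,r2:Add2,r3:7,r4:Add1
c3: issue MUL r2<-Mul1 | r0:7,r1:9,r2:Mul1,r3:7,r4:Add1
c4: CDB Add1=6; issue ADD r0<-Add1 | r0:Add1,r1:9,r2:Mul1,r3:7,r4:6
c5: stall | r0:Add1,r1:9,r2:Mul1,r3:7,r4:6
c6: stall | r0:Add1,r1:9,r2:Mul1,r3:7,r4:6
c7: CDB Add1=14; issue SUB r1<-Add1 | r0:14,r1:Add1,r2:Mul1,r3:7,r4:6
c8: CDB Add2=-1; issue MUL r0<-Mul2 | r0:Mul2,r1:Add1,r2:Mul1,r3:7,r4:6
c9: issue ADD r3<-Add2 | r0:Mul2,r1:Add1,r2:Mul1,r3:Add2,r4:6
c10: CDB Add1=3; stall | r0:Mul2,r1:3,r2:Mul1,r3:Add2,r4:6
c11: stall | r0:Mul2,r1:3,r2:Mul1,r3:Add2,r4:6
c12: CDB Mul1=-7; issue MUL r2<-Mul1 | r0:Mul2,r1:3,r2:Mul1,r3:Add2,r4:6
c13: CDB Add2=10; issue ADD r1<-Add1 | r0:Mul2,r1:Add1,r2:Mul1,r3:10,r4:6
c14: - | r0:Mul2,r1:Add1,r2:Mul1,r3:10,r4:6

STATUS = VALUE 10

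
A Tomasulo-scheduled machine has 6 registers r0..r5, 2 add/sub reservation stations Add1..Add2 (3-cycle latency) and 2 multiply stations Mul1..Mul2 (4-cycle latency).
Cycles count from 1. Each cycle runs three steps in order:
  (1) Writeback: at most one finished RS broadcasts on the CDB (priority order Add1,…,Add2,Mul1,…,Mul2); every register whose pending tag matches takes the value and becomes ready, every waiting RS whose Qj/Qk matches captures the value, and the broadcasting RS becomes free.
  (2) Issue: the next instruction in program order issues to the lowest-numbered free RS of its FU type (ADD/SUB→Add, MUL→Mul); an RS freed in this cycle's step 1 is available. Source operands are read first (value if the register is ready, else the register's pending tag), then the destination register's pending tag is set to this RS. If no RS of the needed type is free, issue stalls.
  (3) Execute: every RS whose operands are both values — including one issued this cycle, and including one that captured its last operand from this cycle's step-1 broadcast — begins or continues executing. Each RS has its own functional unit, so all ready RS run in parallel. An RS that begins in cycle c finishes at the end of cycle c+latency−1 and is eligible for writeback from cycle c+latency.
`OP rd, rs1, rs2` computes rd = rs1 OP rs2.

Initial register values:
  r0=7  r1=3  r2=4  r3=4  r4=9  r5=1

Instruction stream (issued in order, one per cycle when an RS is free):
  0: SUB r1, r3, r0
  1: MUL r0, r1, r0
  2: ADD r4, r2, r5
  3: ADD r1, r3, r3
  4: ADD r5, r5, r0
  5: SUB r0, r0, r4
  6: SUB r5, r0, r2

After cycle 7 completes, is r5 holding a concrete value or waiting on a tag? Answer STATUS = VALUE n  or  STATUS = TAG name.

STATUS = TAG Add2

  c1: issue SUB r1<-Add1  regs: r0:7,r1:Add1,r2:4,r3:4,r4:9,r5:1
  c2: issue MUL r0<-Mul1  regs: r0:Mul1,r1:Add1,r2:4,r3:4,r4:9,r5:1
  c3: issue ADD r4<-Add2  regs: r0:Mul1,r1:Add1,r2:4,r3:4,r4:Add2,r5:1
  c4: CDB Add1=-3; issue ADD r1<-Add1  regs: r0:Mul1,r1:Add1,r2:4,r3:4,r4:Add2,r5:1
  c5: stall  regs: r0:Mul1,r1:Add1,r2:4,r3:4,r4:Add2,r5:1
  c6: CDB Add2=5; issue ADD r5<-Add2  regs: r0:Mul1,r1:Add1,r2:4,r3:4,r4:5,r5:Add2
  c7: CDB Add1=8; issue SUB r0<-Add1  regs: r0:Add1,r1:8,r2:4,r3:4,r4:5,r5:Add2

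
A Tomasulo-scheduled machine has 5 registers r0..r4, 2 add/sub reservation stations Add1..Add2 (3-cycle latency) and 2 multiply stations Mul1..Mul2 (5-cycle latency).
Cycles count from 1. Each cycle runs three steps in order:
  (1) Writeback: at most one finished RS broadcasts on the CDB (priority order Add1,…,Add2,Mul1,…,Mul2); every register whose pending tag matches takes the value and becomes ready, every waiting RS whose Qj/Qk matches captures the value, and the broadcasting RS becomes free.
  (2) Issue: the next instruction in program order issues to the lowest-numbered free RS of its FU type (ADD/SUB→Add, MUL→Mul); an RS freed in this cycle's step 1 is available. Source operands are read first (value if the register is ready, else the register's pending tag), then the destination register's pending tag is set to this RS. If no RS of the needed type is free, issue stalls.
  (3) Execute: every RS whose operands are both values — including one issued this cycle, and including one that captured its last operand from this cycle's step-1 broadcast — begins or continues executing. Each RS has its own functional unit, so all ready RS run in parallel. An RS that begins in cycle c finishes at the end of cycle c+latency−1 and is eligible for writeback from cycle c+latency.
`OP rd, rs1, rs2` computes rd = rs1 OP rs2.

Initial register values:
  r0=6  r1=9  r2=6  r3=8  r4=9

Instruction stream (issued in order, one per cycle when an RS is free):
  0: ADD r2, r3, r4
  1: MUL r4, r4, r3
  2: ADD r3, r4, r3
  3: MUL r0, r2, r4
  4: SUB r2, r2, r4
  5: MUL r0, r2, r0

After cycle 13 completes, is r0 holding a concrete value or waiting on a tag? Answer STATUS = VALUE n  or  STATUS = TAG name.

STATUS = TAG Mul1

cycle 1: issue ADD r2<-Add1 // r0:6,r1:9,r2:Add1,r3:8,r4:9
cycle 2: issue MUL r4<-Mul1 // r0:6,r1:9,r2:Add1,r3:8,r4:Mul1
cycle 3: issue ADD r3<-Add2 // r0:6,r1:9,r2:Add1,r3:Add2,r4:Mul1
cycle 4: CDB Add1=17; issue MUL r0<-Mul2 // r0:Mul2,r1:9,r2:17,r3:Add2,r4:Mul1
cycle 5: issue SUB r2<-Add1 // r0:Mul2,r1:9,r2:Add1,r3:Add2,r4:Mul1
cycle 6: stall // r0:Mul2,r1:9,r2:Add1,r3:Add2,r4:Mul1
cycle 7: CDB Mul1=72; issue MUL r0<-Mul1 // r0:Mul1,r1:9,r2:Add1,r3:Add2,r4:72
cycle 8: - // r0:Mul1,r1:9,r2:Add1,r3:Add2,r4:72
cycle 9: - // r0:Mul1,r1:9,r2:Add1,r3:Add2,r4:72
cycle 10: CDB Add1=-55 // r0:Mul1,r1:9,r2:-55,r3:Add2,r4:72
cycle 11: CDB Add2=80 // r0:Mul1,r1:9,r2:-55,r3:80,r4:72
cycle 12: CDB Mul2=1224 // r0:Mul1,r1:9,r2:-55,r3:80,r4:72
cycle 13: - // r0:Mul1,r1:9,r2:-55,r3:80,r4:72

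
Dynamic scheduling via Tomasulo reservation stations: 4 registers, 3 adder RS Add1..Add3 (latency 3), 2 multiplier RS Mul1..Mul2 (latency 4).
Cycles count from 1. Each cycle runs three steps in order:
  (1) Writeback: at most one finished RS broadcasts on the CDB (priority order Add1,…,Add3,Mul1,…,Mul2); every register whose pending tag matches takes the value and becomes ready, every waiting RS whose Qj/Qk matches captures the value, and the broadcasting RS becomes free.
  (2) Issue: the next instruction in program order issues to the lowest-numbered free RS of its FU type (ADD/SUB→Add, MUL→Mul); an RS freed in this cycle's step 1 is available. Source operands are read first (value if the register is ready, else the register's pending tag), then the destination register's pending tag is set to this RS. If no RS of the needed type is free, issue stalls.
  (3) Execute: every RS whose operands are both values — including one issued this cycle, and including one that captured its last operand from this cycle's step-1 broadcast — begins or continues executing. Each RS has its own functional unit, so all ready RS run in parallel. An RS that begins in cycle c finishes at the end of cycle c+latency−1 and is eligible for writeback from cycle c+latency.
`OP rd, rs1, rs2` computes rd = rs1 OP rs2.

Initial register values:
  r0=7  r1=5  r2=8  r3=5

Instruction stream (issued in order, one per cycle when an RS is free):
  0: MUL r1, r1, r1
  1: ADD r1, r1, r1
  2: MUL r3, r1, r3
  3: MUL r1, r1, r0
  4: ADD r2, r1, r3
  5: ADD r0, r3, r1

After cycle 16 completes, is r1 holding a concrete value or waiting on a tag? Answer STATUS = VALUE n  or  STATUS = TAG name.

  c1: issue MUL r1<-Mul1  regs: r0:7,r1:Mul1,r2:8,r3:5
  c2: issue ADD r1<-Add1  regs: r0:7,r1:Add1,r2:8,r3:5
  c3: issue MUL r3<-Mul2  regs: r0:7,r1:Add1,r2:8,r3:Mul2
  c4: stall  regs: r0:7,r1:Add1,r2:8,r3:Mul2
  c5: CDB Mul1=25; issue MUL r1<-Mul1  regs: r0:7,r1:Mul1,r2:8,r3:Mul2
  c6: issue ADD r2<-Add2  regs: r0:7,r1:Mul1,r2:Add2,r3:Mul2
  c7: issue ADD r0<-Add3  regs: r0:Add3,r1:Mul1,r2:Add2,r3:Mul2
  c8: CDB Add1=50  regs: r0:Add3,r1:Mul1,r2:Add2,r3:Mul2
  c9: -  regs: r0:Add3,r1:Mul1,r2:Add2,r3:Mul2
  c10: -  regs: r0:Add3,r1:Mul1,r2:Add2,r3:Mul2
  c11: -  regs: r0:Add3,r1:Mul1,r2:Add2,r3:Mul2
  c12: CDB Mul1=350  regs: r0:Add3,r1:350,r2:Add2,r3:Mul2
  c13: CDB Mul2=250  regs: r0:Add3,r1:350,r2:Add2,r3:250
  c14: -  regs: r0:Add3,r1:350,r2:Add2,r3:250
  c15: -  regs: r0:Add3,r1:350,r2:Add2,r3:250
  c16: CDB Add2=600  regs: r0:Add3,r1:350,r2:600,r3:250

STATUS = VALUE 350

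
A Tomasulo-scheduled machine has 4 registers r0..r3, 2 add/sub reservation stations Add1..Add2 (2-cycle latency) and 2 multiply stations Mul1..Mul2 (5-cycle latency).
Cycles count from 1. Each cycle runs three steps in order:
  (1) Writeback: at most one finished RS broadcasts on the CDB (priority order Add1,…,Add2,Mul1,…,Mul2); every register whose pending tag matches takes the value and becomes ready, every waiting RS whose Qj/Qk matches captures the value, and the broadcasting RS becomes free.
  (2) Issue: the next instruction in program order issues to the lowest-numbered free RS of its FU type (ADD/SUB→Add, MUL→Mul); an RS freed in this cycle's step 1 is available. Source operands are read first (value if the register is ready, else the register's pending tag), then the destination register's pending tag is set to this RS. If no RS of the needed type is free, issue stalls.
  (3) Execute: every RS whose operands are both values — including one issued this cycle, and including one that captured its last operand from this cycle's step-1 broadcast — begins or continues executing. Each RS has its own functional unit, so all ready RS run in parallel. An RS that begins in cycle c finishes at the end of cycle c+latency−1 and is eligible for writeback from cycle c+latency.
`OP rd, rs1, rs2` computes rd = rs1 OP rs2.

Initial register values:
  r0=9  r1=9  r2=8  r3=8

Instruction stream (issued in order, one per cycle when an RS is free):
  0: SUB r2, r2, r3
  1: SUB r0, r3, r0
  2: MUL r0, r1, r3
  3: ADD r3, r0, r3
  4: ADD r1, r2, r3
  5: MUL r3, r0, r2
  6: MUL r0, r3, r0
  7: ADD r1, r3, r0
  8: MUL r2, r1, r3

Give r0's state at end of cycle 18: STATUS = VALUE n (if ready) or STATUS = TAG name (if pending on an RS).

STATUS = VALUE 0

c1: issue SUB r2<-Add1 | r0:9,r1:9,r2:Add1,r3:8
c2: issue SUB r0<-Add2 | r0:Add2,r1:9,r2:Add1,r3:8
c3: CDB Add1=0; issue MUL r0<-Mul1 | r0:Mul1,r1:9,r2:0,r3:8
c4: CDB Add2=-1; issue ADD r3<-Add1 | r0:Mul1,r1:9,r2:0,r3:Add1
c5: issue ADD r1<-Add2 | r0:Mul1,r1:Add2,r2:0,r3:Add1
c6: issue MUL r3<-Mul2 | r0:Mul1,r1:Add2,r2:0,r3:Mul2
c7: stall | r0:Mul1,r1:Add2,r2:0,r3:Mul2
c8: CDB Mul1=72; issue MUL r0<-Mul1 | r0:Mul1,r1:Add2,r2:0,r3:Mul2
c9: stall | r0:Mul1,r1:Add2,r2:0,r3:Mul2
c10: CDB Add1=80; issue ADD r1<-Add1 | r0:Mul1,r1:Add1,r2:0,r3:Mul2
c11: stall | r0:Mul1,r1:Add1,r2:0,r3:Mul2
c12: CDB Add2=80; stall | r0:Mul1,r1:Add1,r2:0,r3:Mul2
c13: CDB Mul2=0; issue MUL r2<-Mul2 | r0:Mul1,r1:Add1,r2:Mul2,r3:0
c14: - | r0:Mul1,r1:Add1,r2:Mul2,r3:0
c15: - | r0:Mul1,r1:Add1,r2:Mul2,r3:0
c16: - | r0:Mul1,r1:Add1,r2:Mul2,r3:0
c17: - | r0:Mul1,r1:Add1,r2:Mul2,r3:0
c18: CDB Mul1=0 | r0:0,r1:Add1,r2:Mul2,r3:0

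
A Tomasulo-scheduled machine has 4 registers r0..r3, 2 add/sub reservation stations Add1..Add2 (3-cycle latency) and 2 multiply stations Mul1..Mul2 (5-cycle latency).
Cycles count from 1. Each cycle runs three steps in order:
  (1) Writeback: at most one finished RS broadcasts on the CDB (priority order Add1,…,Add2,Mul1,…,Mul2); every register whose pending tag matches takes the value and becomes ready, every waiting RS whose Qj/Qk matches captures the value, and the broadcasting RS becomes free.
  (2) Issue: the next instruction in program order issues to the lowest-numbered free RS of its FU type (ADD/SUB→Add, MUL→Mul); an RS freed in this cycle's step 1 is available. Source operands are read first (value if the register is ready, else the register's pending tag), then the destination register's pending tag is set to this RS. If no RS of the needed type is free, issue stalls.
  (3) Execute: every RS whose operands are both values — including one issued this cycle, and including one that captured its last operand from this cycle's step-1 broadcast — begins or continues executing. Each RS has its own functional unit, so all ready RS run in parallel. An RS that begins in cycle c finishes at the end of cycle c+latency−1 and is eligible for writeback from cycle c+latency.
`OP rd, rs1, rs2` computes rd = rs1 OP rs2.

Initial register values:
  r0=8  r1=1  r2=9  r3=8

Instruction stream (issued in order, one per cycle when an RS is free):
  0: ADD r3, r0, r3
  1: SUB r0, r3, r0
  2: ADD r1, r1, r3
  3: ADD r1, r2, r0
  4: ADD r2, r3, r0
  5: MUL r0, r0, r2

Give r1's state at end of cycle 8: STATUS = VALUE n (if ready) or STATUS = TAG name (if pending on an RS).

STATUS = TAG Add1

c1: issue ADD r3<-Add1 | r0:8,r1:1,r2:9,r3:Add1
c2: issue SUB r0<-Add2 | r0:Add2,r1:1,r2:9,r3:Add1
c3: stall | r0:Add2,r1:1,r2:9,r3:Add1
c4: CDB Add1=16; issue ADD r1<-Add1 | r0:Add2,r1:Add1,r2:9,r3:16
c5: stall | r0:Add2,r1:Add1,r2:9,r3:16
c6: stall | r0:Add2,r1:Add1,r2:9,r3:16
c7: CDB Add1=17; issue ADD r1<-Add1 | r0:Add2,r1:Add1,r2:9,r3:16
c8: CDB Add2=8; issue ADD r2<-Add2 | r0:8,r1:Add1,r2:Add2,r3:16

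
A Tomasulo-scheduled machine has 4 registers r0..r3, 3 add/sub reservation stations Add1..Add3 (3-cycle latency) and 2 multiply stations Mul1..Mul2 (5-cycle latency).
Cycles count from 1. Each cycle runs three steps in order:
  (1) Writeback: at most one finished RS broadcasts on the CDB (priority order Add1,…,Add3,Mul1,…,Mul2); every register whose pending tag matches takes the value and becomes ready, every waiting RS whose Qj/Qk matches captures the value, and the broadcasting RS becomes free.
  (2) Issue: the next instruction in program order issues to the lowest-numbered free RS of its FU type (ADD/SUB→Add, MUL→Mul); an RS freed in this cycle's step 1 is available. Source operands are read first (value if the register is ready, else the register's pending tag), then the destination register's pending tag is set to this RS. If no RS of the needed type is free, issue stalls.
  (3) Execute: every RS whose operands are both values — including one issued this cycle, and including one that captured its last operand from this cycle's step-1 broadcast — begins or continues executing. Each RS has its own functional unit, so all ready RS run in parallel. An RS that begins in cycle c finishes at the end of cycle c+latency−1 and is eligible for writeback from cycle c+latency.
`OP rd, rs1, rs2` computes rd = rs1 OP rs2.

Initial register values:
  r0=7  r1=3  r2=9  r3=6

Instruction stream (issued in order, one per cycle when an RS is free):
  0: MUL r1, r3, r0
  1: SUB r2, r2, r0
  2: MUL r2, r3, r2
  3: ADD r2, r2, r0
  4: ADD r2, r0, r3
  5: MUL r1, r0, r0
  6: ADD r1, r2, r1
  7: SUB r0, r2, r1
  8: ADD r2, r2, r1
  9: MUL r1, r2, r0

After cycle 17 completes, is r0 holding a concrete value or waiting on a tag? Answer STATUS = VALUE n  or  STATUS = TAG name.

STATUS = VALUE -49

  c1: issue MUL r1<-Mul1  regs: r0:7,r1:Mul1,r2:9,r3:6
  c2: issue SUB r2<-Add1  regs: r0:7,r1:Mul1,r2:Add1,r3:6
  c3: issue MUL r2<-Mul2  regs: r0:7,r1:Mul1,r2:Mul2,r3:6
  c4: issue ADD r2<-Add2  regs: r0:7,r1:Mul1,r2:Add2,r3:6
  c5: CDB Add1=2; issue ADD r2<-Add1  regs: r0:7,r1:Mul1,r2:Add1,r3:6
  c6: CDB Mul1=42; issue MUL r1<-Mul1  regs: r0:7,r1:Mul1,r2:Add1,r3:6
  c7: issue ADD r1<-Add3  regs: r0:7,r1:Add3,r2:Add1,r3:6
  c8: CDB Add1=13; issue SUB r0<-Add1  regs: r0:Add1,r1:Add3,r2:13,r3:6
  c9: stall  regs: r0:Add1,r1:Add3,r2:13,r3:6
  c10: CDB Mul2=12; stall  regs: r0:Add1,r1:Add3,r2:13,r3:6
  c11: CDB Mul1=49; stall  regs: r0:Add1,r1:Add3,r2:13,r3:6
  c12: stall  regs: r0:Add1,r1:Add3,r2:13,r3:6
  c13: CDB Add2=19; issue ADD r2<-Add2  regs: r0:Add1,r1:Add3,r2:Add2,r3:6
  c14: CDB Add3=62; issue MUL r1<-Mul1  regs: r0:Add1,r1:Mul1,r2:Add2,r3:6
  c15: -  regs: r0:Add1,r1:Mul1,r2:Add2,r3:6
  c16: -  regs: r0:Add1,r1:Mul1,r2:Add2,r3:6
  c17: CDB Add1=-49  regs: r0:-49,r1:Mul1,r2:Add2,r3:6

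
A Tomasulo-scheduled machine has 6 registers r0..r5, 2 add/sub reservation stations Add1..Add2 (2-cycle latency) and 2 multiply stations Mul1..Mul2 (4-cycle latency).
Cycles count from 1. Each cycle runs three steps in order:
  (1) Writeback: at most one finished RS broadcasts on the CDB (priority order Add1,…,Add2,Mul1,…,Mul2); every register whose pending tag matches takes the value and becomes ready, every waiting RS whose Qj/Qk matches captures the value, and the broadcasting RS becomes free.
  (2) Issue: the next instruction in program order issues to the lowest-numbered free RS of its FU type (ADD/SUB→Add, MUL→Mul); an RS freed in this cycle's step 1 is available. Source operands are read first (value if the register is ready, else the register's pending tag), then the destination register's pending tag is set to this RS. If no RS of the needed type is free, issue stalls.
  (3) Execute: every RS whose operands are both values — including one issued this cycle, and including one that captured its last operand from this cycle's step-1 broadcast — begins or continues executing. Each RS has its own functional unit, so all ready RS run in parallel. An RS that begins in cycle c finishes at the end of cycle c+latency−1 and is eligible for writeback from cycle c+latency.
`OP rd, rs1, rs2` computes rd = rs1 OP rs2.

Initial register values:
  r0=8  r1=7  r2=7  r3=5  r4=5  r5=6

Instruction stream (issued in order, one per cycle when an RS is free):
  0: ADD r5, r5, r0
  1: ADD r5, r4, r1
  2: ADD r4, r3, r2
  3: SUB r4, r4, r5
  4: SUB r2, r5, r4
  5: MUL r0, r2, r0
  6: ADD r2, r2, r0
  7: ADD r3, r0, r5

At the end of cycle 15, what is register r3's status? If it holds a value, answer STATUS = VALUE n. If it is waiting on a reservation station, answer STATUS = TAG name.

STATUS = VALUE 108

cycle 1: issue ADD r5<-Add1 // r0:8,r1:7,r2:7,r3:5,r4:5,r5:Add1
cycle 2: issue ADD r5<-Add2 // r0:8,r1:7,r2:7,r3:5,r4:5,r5:Add2
cycle 3: CDB Add1=14; issue ADD r4<-Add1 // r0:8,r1:7,r2:7,r3:5,r4:Add1,r5:Add2
cycle 4: CDB Add2=12; issue SUB r4<-Add2 // r0:8,r1:7,r2:7,r3:5,r4:Add2,r5:12
cycle 5: CDB Add1=12; issue SUB r2<-Add1 // r0:8,r1:7,r2:Add1,r3:5,r4:Add2,r5:12
cycle 6: issue MUL r0<-Mul1 // r0:Mul1,r1:7,r2:Add1,r3:5,r4:Add2,r5:12
cycle 7: CDB Add2=0; issue ADD r2<-Add2 // r0:Mul1,r1:7,r2:Add2,r3:5,r4:0,r5:12
cycle 8: stall // r0:Mul1,r1:7,r2:Add2,r3:5,r4:0,r5:12
cycle 9: CDB Add1=12; issue ADD r3<-Add1 // r0:Mul1,r1:7,r2:Add2,r3:Add1,r4:0,r5:12
cycle 10: - // r0:Mul1,r1:7,r2:Add2,r3:Add1,r4:0,r5:12
cycle 11: - // r0:Mul1,r1:7,r2:Add2,r3:Add1,r4:0,r5:12
cycle 12: - // r0:Mul1,r1:7,r2:Add2,r3:Add1,r4:0,r5:12
cycle 13: CDB Mul1=96 // r0:96,r1:7,r2:Add2,r3:Add1,r4:0,r5:12
cycle 14: - // r0:96,r1:7,r2:Add2,r3:Add1,r4:0,r5:12
cycle 15: CDB Add1=108 // r0:96,r1:7,r2:Add2,r3:108,r4:0,r5:12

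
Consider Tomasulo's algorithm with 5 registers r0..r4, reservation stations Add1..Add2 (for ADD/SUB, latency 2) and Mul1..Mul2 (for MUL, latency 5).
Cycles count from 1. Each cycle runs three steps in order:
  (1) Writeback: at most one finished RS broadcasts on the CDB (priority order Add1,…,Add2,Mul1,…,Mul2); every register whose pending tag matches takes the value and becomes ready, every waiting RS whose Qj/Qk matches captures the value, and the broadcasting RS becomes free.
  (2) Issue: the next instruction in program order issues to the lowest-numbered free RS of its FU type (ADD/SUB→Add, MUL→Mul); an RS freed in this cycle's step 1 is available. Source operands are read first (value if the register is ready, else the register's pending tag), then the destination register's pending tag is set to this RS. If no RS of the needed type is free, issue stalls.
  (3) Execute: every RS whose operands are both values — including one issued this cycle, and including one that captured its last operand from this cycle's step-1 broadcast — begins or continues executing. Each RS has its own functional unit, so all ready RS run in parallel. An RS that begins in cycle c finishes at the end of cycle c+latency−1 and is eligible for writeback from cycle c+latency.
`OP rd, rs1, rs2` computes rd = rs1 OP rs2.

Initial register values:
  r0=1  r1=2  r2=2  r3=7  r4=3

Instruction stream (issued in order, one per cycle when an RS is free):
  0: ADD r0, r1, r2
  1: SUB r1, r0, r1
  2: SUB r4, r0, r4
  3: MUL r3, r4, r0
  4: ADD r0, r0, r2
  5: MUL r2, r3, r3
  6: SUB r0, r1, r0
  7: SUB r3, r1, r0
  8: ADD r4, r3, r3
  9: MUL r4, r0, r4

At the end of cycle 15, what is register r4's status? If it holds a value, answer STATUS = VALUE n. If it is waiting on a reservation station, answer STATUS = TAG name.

STATUS = TAG Mul1

  c1: issue ADD r0<-Add1  regs: r0:Add1,r1:2,r2:2,r3:7,r4:3
  c2: issue SUB r1<-Add2  regs: r0:Add1,r1:Add2,r2:2,r3:7,r4:3
  c3: CDB Add1=4; issue SUB r4<-Add1  regs: r0:4,r1:Add2,r2:2,r3:7,r4:Add1
  c4: issue MUL r3<-Mul1  regs: r0:4,r1:Add2,r2:2,r3:Mul1,r4:Add1
  c5: CDB Add1=1; issue ADD r0<-Add1  regs: r0:Add1,r1:Add2,r2:2,r3:Mul1,r4:1
  c6: CDB Add2=2; issue MUL r2<-Mul2  regs: r0:Add1,r1:2,r2:Mul2,r3:Mul1,r4:1
  c7: CDB Add1=6; issue SUB r0<-Add1  regs: r0:Add1,r1:2,r2:Mul2,r3:Mul1,r4:1
  c8: issue SUB r3<-Add2  regs: r0:Add1,r1:2,r2:Mul2,r3:Add2,r4:1
  c9: CDB Add1=-4; issue ADD r4<-Add1  regs: r0:-4,r1:2,r2:Mul2,r3:Add2,r4:Add1
  c10: CDB Mul1=4; issue MUL r4<-Mul1  regs: r0:-4,r1:2,r2:Mul2,r3:Add2,r4:Mul1
  c11: CDB Add2=6  regs: r0:-4,r1:2,r2:Mul2,r3:6,r4:Mul1
  c12: -  regs: r0:-4,r1:2,r2:Mul2,r3:6,r4:Mul1
  c13: CDB Add1=12  regs: r0:-4,r1:2,r2:Mul2,r3:6,r4:Mul1
  c14: -  regs: r0:-4,r1:2,r2:Mul2,r3:6,r4:Mul1
  c15: CDB Mul2=16  regs: r0:-4,r1:2,r2:16,r3:6,r4:Mul1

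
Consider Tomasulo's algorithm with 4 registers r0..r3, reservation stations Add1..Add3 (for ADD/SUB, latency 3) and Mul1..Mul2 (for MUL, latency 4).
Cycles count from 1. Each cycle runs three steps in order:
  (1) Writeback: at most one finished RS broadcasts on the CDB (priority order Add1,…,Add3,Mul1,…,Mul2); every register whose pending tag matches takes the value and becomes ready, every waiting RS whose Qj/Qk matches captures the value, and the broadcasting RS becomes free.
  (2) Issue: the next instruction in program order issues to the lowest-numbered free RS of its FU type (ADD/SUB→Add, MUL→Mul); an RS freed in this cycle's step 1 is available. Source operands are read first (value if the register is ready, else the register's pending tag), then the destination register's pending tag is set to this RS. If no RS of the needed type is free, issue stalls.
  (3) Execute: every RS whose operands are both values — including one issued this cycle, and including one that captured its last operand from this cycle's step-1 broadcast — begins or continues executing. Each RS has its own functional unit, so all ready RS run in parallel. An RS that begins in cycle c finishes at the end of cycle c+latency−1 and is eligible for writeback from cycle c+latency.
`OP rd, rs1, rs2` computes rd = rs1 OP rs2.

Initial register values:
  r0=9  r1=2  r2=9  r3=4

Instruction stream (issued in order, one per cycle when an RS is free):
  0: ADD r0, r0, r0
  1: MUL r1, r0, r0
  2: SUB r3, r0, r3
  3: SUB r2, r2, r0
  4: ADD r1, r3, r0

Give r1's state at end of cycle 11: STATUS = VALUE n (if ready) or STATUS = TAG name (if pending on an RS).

c1: issue ADD r0<-Add1 | r0:Add1,r1:2,r2:9,r3:4
c2: issue MUL r1<-Mul1 | r0:Add1,r1:Mul1,r2:9,r3:4
c3: issue SUB r3<-Add2 | r0:Add1,r1:Mul1,r2:9,r3:Add2
c4: CDB Add1=18; issue SUB r2<-Add1 | r0:18,r1:Mul1,r2:Add1,r3:Add2
c5: issue ADD r1<-Add3 | r0:18,r1:Add3,r2:Add1,r3:Add2
c6: - | r0:18,r1:Add3,r2:Add1,r3:Add2
c7: CDB Add1=-9 | r0:18,r1:Add3,r2:-9,r3:Add2
c8: CDB Add2=14 | r0:18,r1:Add3,r2:-9,r3:14
c9: CDB Mul1=324 | r0:18,r1:Add3,r2:-9,r3:14
c10: - | r0:18,r1:Add3,r2:-9,r3:14
c11: CDB Add3=32 | r0:18,r1:32,r2:-9,r3:14

STATUS = VALUE 32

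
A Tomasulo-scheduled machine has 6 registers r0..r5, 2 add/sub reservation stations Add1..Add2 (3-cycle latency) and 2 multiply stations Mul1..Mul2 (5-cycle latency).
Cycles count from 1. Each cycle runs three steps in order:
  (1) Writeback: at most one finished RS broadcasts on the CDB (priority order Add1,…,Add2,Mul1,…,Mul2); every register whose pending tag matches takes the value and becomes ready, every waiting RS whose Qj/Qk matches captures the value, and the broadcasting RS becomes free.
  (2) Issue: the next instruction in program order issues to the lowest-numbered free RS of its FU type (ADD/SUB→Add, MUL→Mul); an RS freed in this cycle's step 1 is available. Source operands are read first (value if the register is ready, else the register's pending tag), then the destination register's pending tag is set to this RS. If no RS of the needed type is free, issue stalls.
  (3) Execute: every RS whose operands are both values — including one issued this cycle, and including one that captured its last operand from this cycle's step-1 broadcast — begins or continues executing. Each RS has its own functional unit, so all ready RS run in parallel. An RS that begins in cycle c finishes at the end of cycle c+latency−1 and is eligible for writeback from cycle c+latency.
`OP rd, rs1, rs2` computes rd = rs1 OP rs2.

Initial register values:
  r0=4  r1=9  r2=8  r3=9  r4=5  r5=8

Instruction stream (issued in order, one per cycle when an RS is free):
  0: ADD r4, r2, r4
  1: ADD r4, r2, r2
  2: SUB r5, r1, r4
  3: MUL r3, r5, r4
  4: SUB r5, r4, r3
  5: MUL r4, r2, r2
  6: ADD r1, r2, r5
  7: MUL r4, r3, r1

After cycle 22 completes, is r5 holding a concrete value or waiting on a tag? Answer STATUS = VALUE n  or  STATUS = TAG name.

STATUS = VALUE 128

c1: issue ADD r4<-Add1 | r0:4,r1:9,r2:8,r3:9,r4:Add1,r5:8
c2: issue ADD r4<-Add2 | r0:4,r1:9,r2:8,r3:9,r4:Add2,r5:8
c3: stall | r0:4,r1:9,r2:8,r3:9,r4:Add2,r5:8
c4: CDB Add1=13; issue SUB r5<-Add1 | r0:4,r1:9,r2:8,r3:9,r4:Add2,r5:Add1
c5: CDB Add2=16; issue MUL r3<-Mul1 | r0:4,r1:9,r2:8,r3:Mul1,r4:16,r5:Add1
c6: issue SUB r5<-Add2 | r0:4,r1:9,r2:8,r3:Mul1,r4:16,r5:Add2
c7: issue MUL r4<-Mul2 | r0:4,r1:9,r2:8,r3:Mul1,r4:Mul2,r5:Add2
c8: CDB Add1=-7; issue ADD r1<-Add1 | r0:4,r1:Add1,r2:8,r3:Mul1,r4:Mul2,r5:Add2
c9: stall | r0:4,r1:Add1,r2:8,r3:Mul1,r4:Mul2,r5:Add2
c10: stall | r0:4,r1:Add1,r2:8,r3:Mul1,r4:Mul2,r5:Add2
c11: stall | r0:4,r1:Add1,r2:8,r3:Mul1,r4:Mul2,r5:Add2
c12: CDB Mul2=64; issue MUL r4<-Mul2 | r0:4,r1:Add1,r2:8,r3:Mul1,r4:Mul2,r5:Add2
c13: CDB Mul1=-112 | r0:4,r1:Add1,r2:8,r3:-112,r4:Mul2,r5:Add2
c14: - | r0:4,r1:Add1,r2:8,r3:-112,r4:Mul2,r5:Add2
c15: - | r0:4,r1:Add1,r2:8,r3:-112,r4:Mul2,r5:Add2
c16: CDB Add2=128 | r0:4,r1:Add1,r2:8,r3:-112,r4:Mul2,r5:128
c17: - | r0:4,r1:Add1,r2:8,r3:-112,r4:Mul2,r5:128
c18: - | r0:4,r1:Add1,r2:8,r3:-112,r4:Mul2,r5:128
c19: CDB Add1=136 | r0:4,r1:136,r2:8,r3:-112,r4:Mul2,r5:128
c20: - | r0:4,r1:136,r2:8,r3:-112,r4:Mul2,r5:128
c21: - | r0:4,r1:136,r2:8,r3:-112,r4:Mul2,r5:128
c22: - | r0:4,r1:136,r2:8,r3:-112,r4:Mul2,r5:128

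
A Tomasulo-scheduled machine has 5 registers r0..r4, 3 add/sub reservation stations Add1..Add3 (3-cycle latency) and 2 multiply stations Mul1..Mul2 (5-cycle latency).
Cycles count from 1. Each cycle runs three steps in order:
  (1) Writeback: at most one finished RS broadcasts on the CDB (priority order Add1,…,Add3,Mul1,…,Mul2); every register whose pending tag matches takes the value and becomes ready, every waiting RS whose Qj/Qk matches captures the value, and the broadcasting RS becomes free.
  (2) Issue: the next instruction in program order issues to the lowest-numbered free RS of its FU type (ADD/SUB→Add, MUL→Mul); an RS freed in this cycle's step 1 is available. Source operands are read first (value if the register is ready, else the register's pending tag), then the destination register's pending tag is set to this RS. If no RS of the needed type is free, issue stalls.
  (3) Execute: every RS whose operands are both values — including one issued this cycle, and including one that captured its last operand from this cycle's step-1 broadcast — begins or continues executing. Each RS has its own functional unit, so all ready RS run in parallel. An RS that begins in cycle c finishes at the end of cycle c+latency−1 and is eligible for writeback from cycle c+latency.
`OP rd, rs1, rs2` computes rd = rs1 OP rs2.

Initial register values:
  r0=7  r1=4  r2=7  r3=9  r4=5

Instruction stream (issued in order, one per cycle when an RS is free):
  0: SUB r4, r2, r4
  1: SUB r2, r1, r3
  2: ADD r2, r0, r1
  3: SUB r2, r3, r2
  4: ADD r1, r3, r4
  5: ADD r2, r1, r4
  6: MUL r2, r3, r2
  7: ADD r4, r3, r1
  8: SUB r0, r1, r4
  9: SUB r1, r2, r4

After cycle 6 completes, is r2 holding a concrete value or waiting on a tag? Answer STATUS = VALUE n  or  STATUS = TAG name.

cycle 1: issue SUB r4<-Add1 // r0:7,r1:4,r2:7,r3:9,r4:Add1
cycle 2: issue SUB r2<-Add2 // r0:7,r1:4,r2:Add2,r3:9,r4:Add1
cycle 3: issue ADD r2<-Add3 // r0:7,r1:4,r2:Add3,r3:9,r4:Add1
cycle 4: CDB Add1=2; issue SUB r2<-Add1 // r0:7,r1:4,r2:Add1,r3:9,r4:2
cycle 5: CDB Add2=-5; issue ADD r1<-Add2 // r0:7,r1:Add2,r2:Add1,r3:9,r4:2
cycle 6: CDB Add3=11; issue ADD r2<-Add3 // r0:7,r1:Add2,r2:Add3,r3:9,r4:2

STATUS = TAG Add3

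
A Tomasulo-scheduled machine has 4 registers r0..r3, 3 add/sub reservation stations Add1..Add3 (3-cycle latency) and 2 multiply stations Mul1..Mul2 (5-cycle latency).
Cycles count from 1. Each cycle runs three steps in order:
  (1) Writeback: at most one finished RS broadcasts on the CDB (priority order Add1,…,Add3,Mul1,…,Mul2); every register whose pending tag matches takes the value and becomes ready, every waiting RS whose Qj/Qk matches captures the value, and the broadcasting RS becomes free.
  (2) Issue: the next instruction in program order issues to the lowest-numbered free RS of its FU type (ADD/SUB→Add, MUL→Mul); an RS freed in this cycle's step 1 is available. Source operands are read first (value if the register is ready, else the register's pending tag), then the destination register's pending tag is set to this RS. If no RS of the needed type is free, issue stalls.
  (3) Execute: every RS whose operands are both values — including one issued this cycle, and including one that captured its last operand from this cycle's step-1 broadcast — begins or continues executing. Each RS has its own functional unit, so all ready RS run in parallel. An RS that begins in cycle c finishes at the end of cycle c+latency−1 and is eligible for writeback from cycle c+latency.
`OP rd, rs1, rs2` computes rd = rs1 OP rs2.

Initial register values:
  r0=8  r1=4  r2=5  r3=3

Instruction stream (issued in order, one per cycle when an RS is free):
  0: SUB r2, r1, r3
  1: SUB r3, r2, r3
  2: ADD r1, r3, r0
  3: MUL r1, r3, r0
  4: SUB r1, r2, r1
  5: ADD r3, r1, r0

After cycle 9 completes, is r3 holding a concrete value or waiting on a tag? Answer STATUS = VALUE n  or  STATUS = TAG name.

c1: issue SUB r2<-Add1 | r0:8,r1:4,r2:Add1,r3:3
c2: issue SUB r3<-Add2 | r0:8,r1:4,r2:Add1,r3:Add2
c3: issue ADD r1<-Add3 | r0:8,r1:Add3,r2:Add1,r3:Add2
c4: CDB Add1=1; issue MUL r1<-Mul1 | r0:8,r1:Mul1,r2:1,r3:Add2
c5: issue SUB r1<-Add1 | r0:8,r1:Add1,r2:1,r3:Add2
c6: stall | r0:8,r1:Add1,r2:1,r3:Add2
c7: CDB Add2=-2; issue ADD r3<-Add2 | r0:8,r1:Add1,r2:1,r3:Add2
c8: - | r0:8,r1:Add1,r2:1,r3:Add2
c9: - | r0:8,r1:Add1,r2:1,r3:Add2

STATUS = TAG Add2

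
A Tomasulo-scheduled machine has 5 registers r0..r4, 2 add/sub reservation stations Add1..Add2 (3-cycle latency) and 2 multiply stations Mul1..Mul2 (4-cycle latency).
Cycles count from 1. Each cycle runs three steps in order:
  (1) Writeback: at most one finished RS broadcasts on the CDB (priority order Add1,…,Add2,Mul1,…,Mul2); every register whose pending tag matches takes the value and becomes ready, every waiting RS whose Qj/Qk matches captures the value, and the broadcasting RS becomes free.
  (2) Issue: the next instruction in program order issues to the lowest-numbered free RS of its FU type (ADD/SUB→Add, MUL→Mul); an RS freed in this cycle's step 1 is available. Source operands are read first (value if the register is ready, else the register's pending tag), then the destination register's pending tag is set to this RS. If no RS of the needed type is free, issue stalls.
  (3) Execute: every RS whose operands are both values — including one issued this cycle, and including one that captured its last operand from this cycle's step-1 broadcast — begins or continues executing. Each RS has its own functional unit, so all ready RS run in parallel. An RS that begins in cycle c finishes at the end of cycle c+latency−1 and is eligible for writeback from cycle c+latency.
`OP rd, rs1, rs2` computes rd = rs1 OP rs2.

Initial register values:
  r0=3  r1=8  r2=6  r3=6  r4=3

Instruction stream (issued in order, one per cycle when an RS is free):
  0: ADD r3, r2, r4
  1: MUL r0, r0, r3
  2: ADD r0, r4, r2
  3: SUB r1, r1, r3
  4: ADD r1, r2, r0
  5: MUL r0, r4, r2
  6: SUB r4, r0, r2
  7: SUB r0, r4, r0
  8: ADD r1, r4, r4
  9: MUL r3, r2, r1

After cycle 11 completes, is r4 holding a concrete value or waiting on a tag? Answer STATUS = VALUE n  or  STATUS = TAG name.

c1: issue ADD r3<-Add1 | r0:3,r1:8,r2:6,r3:Add1,r4:3
c2: issue MUL r0<-Mul1 | r0:Mul1,r1:8,r2:6,r3:Add1,r4:3
c3: issue ADD r0<-Add2 | r0:Add2,r1:8,r2:6,r3:Add1,r4:3
c4: CDB Add1=9; issue SUB r1<-Add1 | r0:Add2,r1:Add1,r2:6,r3:9,r4:3
c5: stall | r0:Add2,r1:Add1,r2:6,r3:9,r4:3
c6: CDB Add2=9; issue ADD r1<-Add2 | r0:9,r1:Add2,r2:6,r3:9,r4:3
c7: CDB Add1=-1; issue MUL r0<-Mul2 | r0:Mul2,r1:Add2,r2:6,r3:9,r4:3
c8: CDB Mul1=27; issue SUB r4<-Add1 | r0:Mul2,r1:Add2,r2:6,r3:9,r4:Add1
c9: CDB Add2=15; issue SUB r0<-Add2 | r0:Add2,r1:15,r2:6,r3:9,r4:Add1
c10: stall | r0:Add2,r1:15,r2:6,r3:9,r4:Add1
c11: CDB Mul2=18; stall | r0:Add2,r1:15,r2:6,r3:9,r4:Add1

STATUS = TAG Add1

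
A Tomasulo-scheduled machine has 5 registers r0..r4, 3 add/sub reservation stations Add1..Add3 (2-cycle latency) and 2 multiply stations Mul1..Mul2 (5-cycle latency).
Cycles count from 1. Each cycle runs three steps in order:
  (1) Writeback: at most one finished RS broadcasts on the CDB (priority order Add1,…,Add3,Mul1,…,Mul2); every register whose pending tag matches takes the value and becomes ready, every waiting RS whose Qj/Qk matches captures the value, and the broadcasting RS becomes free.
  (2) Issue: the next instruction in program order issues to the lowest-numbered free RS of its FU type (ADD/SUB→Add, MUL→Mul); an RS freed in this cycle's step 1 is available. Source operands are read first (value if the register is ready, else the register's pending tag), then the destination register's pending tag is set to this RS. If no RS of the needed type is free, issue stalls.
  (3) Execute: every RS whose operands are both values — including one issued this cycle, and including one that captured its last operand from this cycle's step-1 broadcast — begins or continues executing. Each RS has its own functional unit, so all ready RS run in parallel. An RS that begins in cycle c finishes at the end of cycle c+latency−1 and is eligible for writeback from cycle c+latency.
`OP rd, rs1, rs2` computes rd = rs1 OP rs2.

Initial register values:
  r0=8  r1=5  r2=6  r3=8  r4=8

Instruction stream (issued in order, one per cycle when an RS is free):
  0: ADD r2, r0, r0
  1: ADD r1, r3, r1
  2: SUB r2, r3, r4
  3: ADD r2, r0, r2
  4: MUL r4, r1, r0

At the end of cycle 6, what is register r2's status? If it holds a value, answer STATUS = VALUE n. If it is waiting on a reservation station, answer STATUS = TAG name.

  c1: issue ADD r2<-Add1  regs: r0:8,r1:5,r2:Add1,r3:8,r4:8
  c2: issue ADD r1<-Add2  regs: r0:8,r1:Add2,r2:Add1,r3:8,r4:8
  c3: CDB Add1=16; issue SUB r2<-Add1  regs: r0:8,r1:Add2,r2:Add1,r3:8,r4:8
  c4: CDB Add2=13; issue ADD r2<-Add2  regs: r0:8,r1:13,r2:Add2,r3:8,r4:8
  c5: CDB Add1=0; issue MUL r4<-Mul1  regs: r0:8,r1:13,r2:Add2,r3:8,r4:Mul1
  c6: -  regs: r0:8,r1:13,r2:Add2,r3:8,r4:Mul1

STATUS = TAG Add2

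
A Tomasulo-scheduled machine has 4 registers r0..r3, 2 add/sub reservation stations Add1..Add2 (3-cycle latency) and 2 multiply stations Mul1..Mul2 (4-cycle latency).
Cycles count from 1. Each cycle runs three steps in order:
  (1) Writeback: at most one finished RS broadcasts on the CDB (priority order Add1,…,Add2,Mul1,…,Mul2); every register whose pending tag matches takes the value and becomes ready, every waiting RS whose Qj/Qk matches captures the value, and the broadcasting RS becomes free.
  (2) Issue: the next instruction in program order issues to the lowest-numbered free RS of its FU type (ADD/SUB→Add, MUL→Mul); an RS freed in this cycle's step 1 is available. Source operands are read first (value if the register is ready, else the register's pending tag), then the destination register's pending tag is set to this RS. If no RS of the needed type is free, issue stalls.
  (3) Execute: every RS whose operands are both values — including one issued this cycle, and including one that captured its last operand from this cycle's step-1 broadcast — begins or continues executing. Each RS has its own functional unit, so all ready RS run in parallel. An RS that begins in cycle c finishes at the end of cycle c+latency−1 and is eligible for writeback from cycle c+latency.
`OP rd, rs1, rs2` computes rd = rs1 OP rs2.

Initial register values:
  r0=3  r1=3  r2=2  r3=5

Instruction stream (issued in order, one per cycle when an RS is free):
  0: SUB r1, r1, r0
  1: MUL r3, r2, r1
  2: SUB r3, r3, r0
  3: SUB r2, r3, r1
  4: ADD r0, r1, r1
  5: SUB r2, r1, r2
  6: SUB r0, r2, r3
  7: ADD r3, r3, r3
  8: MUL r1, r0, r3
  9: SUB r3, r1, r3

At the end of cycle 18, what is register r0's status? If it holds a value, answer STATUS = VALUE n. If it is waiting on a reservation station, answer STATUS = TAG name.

c1: issue SUB r1<-Add1 | r0:3,r1:Add1,r2:2,r3:5
c2: issue MUL r3<-Mul1 | r0:3,r1:Add1,r2:2,r3:Mul1
c3: issue SUB r3<-Add2 | r0:3,r1:Add1,r2:2,r3:Add2
c4: CDB Add1=0; issue SUB r2<-Add1 | r0:3,r1:0,r2:Add1,r3:Add2
c5: stall | r0:3,r1:0,r2:Add1,r3:Add2
c6: stall | r0:3,r1:0,r2:Add1,r3:Add2
c7: stall | r0:3,r1:0,r2:Add1,r3:Add2
c8: CDB Mul1=0; stall | r0:3,r1:0,r2:Add1,r3:Add2
c9: stall | r0:3,r1:0,r2:Add1,r3:Add2
c10: stall | r0:3,r1:0,r2:Add1,r3:Add2
c11: CDB Add2=-3; issue ADD r0<-Add2 | r0:Add2,r1:0,r2:Add1,r3:-3
c12: stall | r0:Add2,r1:0,r2:Add1,r3:-3
c13: stall | r0:Add2,r1:0,r2:Add1,r3:-3
c14: CDB Add1=-3; issue SUB r2<-Add1 | r0:Add2,r1:0,r2:Add1,r3:-3
c15: CDB Add2=0; issue SUB r0<-Add2 | r0:Add2,r1:0,r2:Add1,r3:-3
c16: stall | r0:Add2,r1:0,r2:Add1,r3:-3
c17: CDB Add1=3; issue ADD r3<-Add1 | r0:Add2,r1:0,r2:3,r3:Add1
c18: issue MUL r1<-Mul1 | r0:Add2,r1:Mul1,r2:3,r3:Add1

STATUS = TAG Add2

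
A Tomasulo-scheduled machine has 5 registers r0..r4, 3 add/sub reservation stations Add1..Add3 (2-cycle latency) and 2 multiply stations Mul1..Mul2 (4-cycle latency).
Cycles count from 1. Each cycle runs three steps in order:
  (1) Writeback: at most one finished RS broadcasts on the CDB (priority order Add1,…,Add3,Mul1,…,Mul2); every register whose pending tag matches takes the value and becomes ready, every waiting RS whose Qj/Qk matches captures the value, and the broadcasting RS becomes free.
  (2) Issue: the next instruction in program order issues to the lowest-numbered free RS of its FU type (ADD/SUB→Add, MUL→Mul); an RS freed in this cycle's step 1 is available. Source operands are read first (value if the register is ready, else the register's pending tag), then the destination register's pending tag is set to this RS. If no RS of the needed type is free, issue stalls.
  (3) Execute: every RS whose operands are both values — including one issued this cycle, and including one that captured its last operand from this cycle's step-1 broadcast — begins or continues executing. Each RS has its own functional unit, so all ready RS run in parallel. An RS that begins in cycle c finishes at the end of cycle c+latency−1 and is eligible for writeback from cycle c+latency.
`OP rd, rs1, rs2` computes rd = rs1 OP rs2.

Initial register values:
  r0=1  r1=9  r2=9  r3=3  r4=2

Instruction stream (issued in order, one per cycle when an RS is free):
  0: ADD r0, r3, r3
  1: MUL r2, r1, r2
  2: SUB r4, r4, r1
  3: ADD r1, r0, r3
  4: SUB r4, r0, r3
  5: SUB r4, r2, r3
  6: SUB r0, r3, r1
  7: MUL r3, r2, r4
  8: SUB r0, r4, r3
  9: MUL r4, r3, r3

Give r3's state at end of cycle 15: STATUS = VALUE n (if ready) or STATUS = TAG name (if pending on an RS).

STATUS = VALUE 6318

  c1: issue ADD r0<-Add1  regs: r0:Add1,r1:9,r2:9,r3:3,r4:2
  c2: issue MUL r2<-Mul1  regs: r0:Add1,r1:9,r2:Mul1,r3:3,r4:2
  c3: CDB Add1=6; issue SUB r4<-Add1  regs: r0:6,r1:9,r2:Mul1,r3:3,r4:Add1
  c4: issue ADD r1<-Add2  regs: r0:6,r1:Add2,r2:Mul1,r3:3,r4:Add1
  c5: CDB Add1=-7; issue SUB r4<-Add1  regs: r0:6,r1:Add2,r2:Mul1,r3:3,r4:Add1
  c6: CDB Add2=9; issue SUB r4<-Add2  regs: r0:6,r1:9,r2:Mul1,r3:3,r4:Add2
  c7: CDB Add1=3; issue SUB r0<-Add1  regs: r0:Add1,r1:9,r2:Mul1,r3:3,r4:Add2
  c8: CDB Mul1=81; issue MUL r3<-Mul1  regs: r0:Add1,r1:9,r2:81,r3:Mul1,r4:Add2
  c9: CDB Add1=-6; issue SUB r0<-Add1  regs: r0:Add1,r1:9,r2:81,r3:Mul1,r4:Add2
  c10: CDB Add2=78; issue MUL r4<-Mul2  regs: r0:Add1,r1:9,r2:81,r3:Mul1,r4:Mul2
  c11: -  regs: r0:Add1,r1:9,r2:81,r3:Mul1,r4:Mul2
  c12: -  regs: r0:Add1,r1:9,r2:81,r3:Mul1,r4:Mul2
  c13: -  regs: r0:Add1,r1:9,r2:81,r3:Mul1,r4:Mul2
  c14: CDB Mul1=6318  regs: r0:Add1,r1:9,r2:81,r3:6318,r4:Mul2
  c15: -  regs: r0:Add1,r1:9,r2:81,r3:6318,r4:Mul2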